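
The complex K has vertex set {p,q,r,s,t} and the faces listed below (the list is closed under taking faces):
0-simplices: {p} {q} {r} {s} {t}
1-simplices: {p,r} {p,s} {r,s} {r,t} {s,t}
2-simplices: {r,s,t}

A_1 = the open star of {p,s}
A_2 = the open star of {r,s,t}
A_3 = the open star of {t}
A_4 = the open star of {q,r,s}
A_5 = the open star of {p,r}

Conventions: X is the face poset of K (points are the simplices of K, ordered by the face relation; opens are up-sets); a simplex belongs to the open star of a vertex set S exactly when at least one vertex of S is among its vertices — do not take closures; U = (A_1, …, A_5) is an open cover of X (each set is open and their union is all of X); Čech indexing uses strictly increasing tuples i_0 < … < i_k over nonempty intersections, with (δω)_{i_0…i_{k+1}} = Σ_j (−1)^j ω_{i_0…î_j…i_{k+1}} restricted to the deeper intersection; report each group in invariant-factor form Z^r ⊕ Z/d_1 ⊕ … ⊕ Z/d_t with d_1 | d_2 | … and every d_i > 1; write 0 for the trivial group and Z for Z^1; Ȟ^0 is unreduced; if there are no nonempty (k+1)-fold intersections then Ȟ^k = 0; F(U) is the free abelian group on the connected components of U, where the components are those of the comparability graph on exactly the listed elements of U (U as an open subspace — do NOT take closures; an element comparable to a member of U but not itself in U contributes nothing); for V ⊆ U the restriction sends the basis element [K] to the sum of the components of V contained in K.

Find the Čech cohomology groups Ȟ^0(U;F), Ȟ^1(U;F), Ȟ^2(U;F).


nerve of the cover:
  A1={{p},{s},{p,r},{p,s},{r,s},{s,t},{r,s,t}} A2={{r},{s},{t},{p,r},{p,s},{r,s},{r,t},{s,t},{r,s,t}} A3={{t},{r,t},{s,t},{r,s,t}} A4={{q},{r},{s},{p,r},{p,s},{r,s},{r,t},{s,t},{r,s,t}} A5={{p},{r},{p,r},{p,s},{r,s},{r,t},{r,s,t}}
  A12={{s},{p,r},{p,s},{r,s},{s,t},{r,s,t}} A13={{s,t},{r,s,t}} A14={{s},{p,r},{p,s},{r,s},{s,t},{r,s,t}} A15={{p},{p,r},{p,s},{r,s},{r,s,t}} A23={{t},{r,t},{s,t},{r,s,t}} A24={{r},{s},{p,r},{p,s},{r,s},{r,t},{s,t},{r,s,t}} A25={{r},{p,r},{p,s},{r,s},{r,t},{r,s,t}} A34={{r,t},{s,t},{r,s,t}} A35={{r,t},{r,s,t}} A45={{r},{p,r},{p,s},{r,s},{r,t},{r,s,t}}
  A123={{s,t},{r,s,t}} A124={{s},{p,r},{p,s},{r,s},{s,t},{r,s,t}} A125={{p,r},{p,s},{r,s},{r,s,t}} A134={{s,t},{r,s,t}} A135={{r,s,t}} A145={{p,r},{p,s},{r,s},{r,s,t}} A234={{r,t},{s,t},{r,s,t}} A235={{r,t},{r,s,t}} A245={{r},{p,r},{p,s},{r,s},{r,t},{r,s,t}} A345={{r,t},{r,s,t}}
  A1234={{s,t},{r,s,t}} A1235={{r,s,t}} A1245={{p,r},{p,s},{r,s},{r,s,t}} A1345={{r,s,t}} A2345={{r,t},{r,s,t}}
  A12345={{r,s,t}}
components per intersection:
  A1: {{p},{s},{p,r},{p,s},{r,s},{s,t},{r,s,t}}
  A2: {{r},{s},{t},{p,r},{p,s},{r,s},{r,t},{s,t},{r,s,t}}
  A3: {{t},{r,t},{s,t},{r,s,t}}
  A4: {{q}} {{r},{s},{p,r},{p,s},{r,s},{r,t},{s,t},{r,s,t}}
  A5: {{p},{r},{p,r},{p,s},{r,s},{r,t},{r,s,t}}
  A12: {{s},{p,s},{r,s},{s,t},{r,s,t}} {{p,r}}
  A13: {{s,t},{r,s,t}}
  A14: {{s},{p,s},{r,s},{s,t},{r,s,t}} {{p,r}}
  A15: {{p},{p,r},{p,s}} {{r,s},{r,s,t}}
  A23: {{t},{r,t},{s,t},{r,s,t}}
  A24: {{r},{s},{p,r},{p,s},{r,s},{r,t},{s,t},{r,s,t}}
  A25: {{r},{p,r},{r,s},{r,t},{r,s,t}} {{p,s}}
  A34: {{r,t},{s,t},{r,s,t}}
  A35: {{r,t},{r,s,t}}
  A45: {{r},{p,r},{r,s},{r,t},{r,s,t}} {{p,s}}
  A123: {{s,t},{r,s,t}}
  A124: {{s},{p,s},{r,s},{s,t},{r,s,t}} {{p,r}}
  A125: {{p,r}} {{p,s}} {{r,s},{r,s,t}}
  A134: {{s,t},{r,s,t}}
  A135: {{r,s,t}}
  A145: {{p,r}} {{p,s}} {{r,s},{r,s,t}}
  A234: {{r,t},{s,t},{r,s,t}}
  A235: {{r,t},{r,s,t}}
  A245: {{r},{p,r},{r,s},{r,t},{r,s,t}} {{p,s}}
  A345: {{r,t},{r,s,t}}
  A1234: {{s,t},{r,s,t}}
  A1235: {{r,s,t}}
  A1245: {{p,r}} {{p,s}} {{r,s},{r,s,t}}
  A1345: {{r,s,t}}
  A2345: {{r,t},{r,s,t}}
  A12345: {{r,s,t}}
C dims 6,15,16,7; δ0: rk 4, SNF 1^4; δ1: rk 10, SNF 1^10; δ2: rk 6, SNF 1^6
Ȟ^0 = (6 − 4) − 0 = 2, so Ȟ^0 ≅ Z^2
Ȟ^1 = (15 − 10) − 4 = 1, so Ȟ^1 ≅ Z
Ȟ^2 = (16 − 6) − 10 = 0, so Ȟ^2 ≅ 0

Ȟ^0 = Z^2,  Ȟ^1 = Z,  Ȟ^2 = 0


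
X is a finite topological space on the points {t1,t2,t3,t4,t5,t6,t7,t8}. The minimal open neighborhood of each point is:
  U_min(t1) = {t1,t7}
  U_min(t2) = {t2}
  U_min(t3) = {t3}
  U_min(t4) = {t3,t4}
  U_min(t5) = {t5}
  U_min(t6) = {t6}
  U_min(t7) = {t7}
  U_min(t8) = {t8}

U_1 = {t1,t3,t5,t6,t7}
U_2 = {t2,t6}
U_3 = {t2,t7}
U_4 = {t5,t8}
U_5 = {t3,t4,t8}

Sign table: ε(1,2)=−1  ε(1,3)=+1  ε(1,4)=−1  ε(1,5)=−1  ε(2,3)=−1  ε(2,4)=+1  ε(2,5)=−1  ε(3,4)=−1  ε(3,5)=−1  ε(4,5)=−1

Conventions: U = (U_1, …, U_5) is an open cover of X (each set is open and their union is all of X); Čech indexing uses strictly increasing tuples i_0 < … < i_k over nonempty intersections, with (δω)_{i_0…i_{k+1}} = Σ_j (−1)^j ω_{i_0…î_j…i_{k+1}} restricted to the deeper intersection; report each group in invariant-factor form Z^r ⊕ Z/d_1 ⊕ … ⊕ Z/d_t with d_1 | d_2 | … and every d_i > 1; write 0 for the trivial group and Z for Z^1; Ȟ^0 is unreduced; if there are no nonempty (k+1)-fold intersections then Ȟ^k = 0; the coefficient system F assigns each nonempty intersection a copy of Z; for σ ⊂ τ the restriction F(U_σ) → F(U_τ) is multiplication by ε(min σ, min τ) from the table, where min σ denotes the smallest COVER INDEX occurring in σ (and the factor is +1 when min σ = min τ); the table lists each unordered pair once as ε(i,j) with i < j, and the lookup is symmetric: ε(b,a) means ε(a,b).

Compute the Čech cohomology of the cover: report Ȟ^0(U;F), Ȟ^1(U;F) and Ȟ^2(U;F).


Ȟ^0 = 0; Ȟ^1 = Z ⊕ Z/2; Ȟ^2 = 0

nonempty overlaps:
  U12={t6} U13={t7} U14={t5} U15={t3} U23={t2} U45={t8}
C dims 5,6; δ0: rk 5, SNF 1^4·2
degree 0: 5−5−0 = 0 → Ȟ^0 ≅ 0
degree 1: 6−0−5 = 1 plus torsion [2] → Ȟ^1 ≅ Z ⊕ Z/2
degree 2: 0−0−0 = 0 → Ȟ^2 ≅ 0


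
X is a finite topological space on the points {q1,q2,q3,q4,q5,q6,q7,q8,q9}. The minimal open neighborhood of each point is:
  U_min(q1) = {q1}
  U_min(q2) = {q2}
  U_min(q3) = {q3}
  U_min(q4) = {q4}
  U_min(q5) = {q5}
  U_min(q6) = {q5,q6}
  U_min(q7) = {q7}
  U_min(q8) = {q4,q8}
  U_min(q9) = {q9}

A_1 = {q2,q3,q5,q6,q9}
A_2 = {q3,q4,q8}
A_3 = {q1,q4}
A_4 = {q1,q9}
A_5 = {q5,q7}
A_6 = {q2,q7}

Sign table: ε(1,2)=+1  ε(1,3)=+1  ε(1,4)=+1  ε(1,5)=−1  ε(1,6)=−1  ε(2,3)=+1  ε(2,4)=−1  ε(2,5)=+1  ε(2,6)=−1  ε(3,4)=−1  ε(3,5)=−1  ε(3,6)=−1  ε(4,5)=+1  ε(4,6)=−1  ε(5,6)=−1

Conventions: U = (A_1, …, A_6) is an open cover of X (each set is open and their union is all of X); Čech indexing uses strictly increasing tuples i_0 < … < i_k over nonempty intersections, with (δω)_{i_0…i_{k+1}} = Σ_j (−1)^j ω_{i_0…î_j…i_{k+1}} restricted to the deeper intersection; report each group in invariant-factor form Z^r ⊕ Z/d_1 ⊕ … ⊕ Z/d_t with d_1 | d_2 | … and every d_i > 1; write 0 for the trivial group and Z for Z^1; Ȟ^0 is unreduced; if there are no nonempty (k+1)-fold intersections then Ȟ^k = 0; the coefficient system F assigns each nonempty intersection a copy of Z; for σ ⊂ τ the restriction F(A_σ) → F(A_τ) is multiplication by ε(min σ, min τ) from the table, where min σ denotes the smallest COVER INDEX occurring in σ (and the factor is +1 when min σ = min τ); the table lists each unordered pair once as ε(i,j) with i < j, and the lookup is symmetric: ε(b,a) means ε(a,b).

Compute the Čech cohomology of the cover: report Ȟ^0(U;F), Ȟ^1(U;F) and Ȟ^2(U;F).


Ȟ^0(U;F) ≅ 0,  Ȟ^1(U;F) ≅ Z ⊕ Z/2,  Ȟ^2(U;F) ≅ 0

intersection data:
  A12={q3} A14={q9} A15={q5} A16={q2} A23={q4} A34={q1} A56={q7}
C dims 6,7; δ0: rk 6, SNF 1^5·2
Ȟ^0 = (6 − 6) − 0 = 0, so Ȟ^0 ≅ 0
Ȟ^1 = (7 − 0) − 6 = 1 plus torsion [2], so Ȟ^1 ≅ Z ⊕ Z/2
Ȟ^2 = (0 − 0) − 0 = 0, so Ȟ^2 ≅ 0


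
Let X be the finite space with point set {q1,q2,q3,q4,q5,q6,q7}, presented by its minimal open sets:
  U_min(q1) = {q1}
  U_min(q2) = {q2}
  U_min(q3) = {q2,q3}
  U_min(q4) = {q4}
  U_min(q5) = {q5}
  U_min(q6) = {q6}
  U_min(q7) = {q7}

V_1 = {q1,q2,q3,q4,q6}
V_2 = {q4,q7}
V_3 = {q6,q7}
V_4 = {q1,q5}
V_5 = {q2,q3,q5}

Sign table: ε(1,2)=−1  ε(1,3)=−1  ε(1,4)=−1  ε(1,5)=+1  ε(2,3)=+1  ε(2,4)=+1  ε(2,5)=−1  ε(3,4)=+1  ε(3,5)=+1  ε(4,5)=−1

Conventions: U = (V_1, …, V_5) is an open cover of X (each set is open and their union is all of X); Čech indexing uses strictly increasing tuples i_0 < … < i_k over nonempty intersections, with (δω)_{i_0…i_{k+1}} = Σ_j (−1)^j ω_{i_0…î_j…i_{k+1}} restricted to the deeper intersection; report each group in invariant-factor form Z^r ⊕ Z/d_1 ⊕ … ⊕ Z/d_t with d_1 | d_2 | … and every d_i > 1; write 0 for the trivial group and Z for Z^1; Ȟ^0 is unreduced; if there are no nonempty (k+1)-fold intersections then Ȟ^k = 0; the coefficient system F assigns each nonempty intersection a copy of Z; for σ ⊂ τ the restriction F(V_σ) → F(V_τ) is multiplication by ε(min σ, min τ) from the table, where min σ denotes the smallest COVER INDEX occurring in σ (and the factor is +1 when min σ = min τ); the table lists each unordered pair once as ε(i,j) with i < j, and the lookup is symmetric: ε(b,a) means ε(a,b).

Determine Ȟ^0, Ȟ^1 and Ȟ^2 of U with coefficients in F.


nerve of the cover:
  V12={q4} V13={q6} V14={q1} V15={q2,q3} V23={q7} V45={q5}
C dims 5,6; δ0: rk 4, SNF 1^4
Ȟ^0 = (5 − 4) − 0 = 1, so Ȟ^0 ≅ Z
Ȟ^1 = (6 − 0) − 4 = 2, so Ȟ^1 ≅ Z^2
Ȟ^2 = (0 − 0) − 0 = 0, so Ȟ^2 ≅ 0

Ȟ^0 ≅ Z,  Ȟ^1 ≅ Z^2,  Ȟ^2 ≅ 0


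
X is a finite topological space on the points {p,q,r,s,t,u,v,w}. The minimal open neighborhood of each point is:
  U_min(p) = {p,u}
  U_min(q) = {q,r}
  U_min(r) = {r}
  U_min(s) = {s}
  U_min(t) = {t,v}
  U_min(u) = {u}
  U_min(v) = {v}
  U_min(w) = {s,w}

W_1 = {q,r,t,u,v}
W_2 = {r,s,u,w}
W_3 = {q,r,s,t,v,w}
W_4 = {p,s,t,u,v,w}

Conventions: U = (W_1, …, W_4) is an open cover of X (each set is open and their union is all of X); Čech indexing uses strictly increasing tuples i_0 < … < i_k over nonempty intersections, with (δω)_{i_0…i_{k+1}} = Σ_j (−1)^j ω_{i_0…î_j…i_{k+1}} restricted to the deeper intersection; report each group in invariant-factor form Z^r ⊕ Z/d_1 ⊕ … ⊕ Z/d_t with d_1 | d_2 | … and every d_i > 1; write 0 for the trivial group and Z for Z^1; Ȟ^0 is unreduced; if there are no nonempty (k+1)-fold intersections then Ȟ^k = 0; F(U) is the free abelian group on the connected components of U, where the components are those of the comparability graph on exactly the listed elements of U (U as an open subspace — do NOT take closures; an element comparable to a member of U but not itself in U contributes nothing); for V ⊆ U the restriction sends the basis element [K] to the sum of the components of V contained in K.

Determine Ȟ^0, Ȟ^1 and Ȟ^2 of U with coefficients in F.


nerve simplices:
  W12={r,u} W13={q,r,t,v} W14={t,u,v} W23={r,s,w} W24={s,u,w} W34={s,t,v,w}
  W123={r} W124={u} W134={t,v} W234={s,w}
components per intersection:
  W1: {q,r} {t,v} {u}
  W2: {r} {s,w} {u}
  W3: {q,r} {s,w} {t,v}
  W4: {p,u} {s,w} {t,v}
  W12: {r} {u}
  W13: {q,r} {t,v}
  W14: {t,v} {u}
  W23: {r} {s,w}
  W24: {s,w} {u}
  W34: {s,w} {t,v}
  W123: {r}
  W124: {u}
  W134: {t,v}
  W234: {s,w}
C dims 12,12,4; δ0: rk 8, SNF 1^8; δ1: rk 4, SNF 1^4
degree 0: 12−8−0 = 4 → Ȟ^0 ≅ Z^4
degree 1: 12−4−8 = 0 → Ȟ^1 ≅ 0
degree 2: 4−0−4 = 0 → Ȟ^2 ≅ 0

Ȟ^0(U;F) ≅ Z^4, Ȟ^1(U;F) ≅ 0 and Ȟ^2(U;F) ≅ 0


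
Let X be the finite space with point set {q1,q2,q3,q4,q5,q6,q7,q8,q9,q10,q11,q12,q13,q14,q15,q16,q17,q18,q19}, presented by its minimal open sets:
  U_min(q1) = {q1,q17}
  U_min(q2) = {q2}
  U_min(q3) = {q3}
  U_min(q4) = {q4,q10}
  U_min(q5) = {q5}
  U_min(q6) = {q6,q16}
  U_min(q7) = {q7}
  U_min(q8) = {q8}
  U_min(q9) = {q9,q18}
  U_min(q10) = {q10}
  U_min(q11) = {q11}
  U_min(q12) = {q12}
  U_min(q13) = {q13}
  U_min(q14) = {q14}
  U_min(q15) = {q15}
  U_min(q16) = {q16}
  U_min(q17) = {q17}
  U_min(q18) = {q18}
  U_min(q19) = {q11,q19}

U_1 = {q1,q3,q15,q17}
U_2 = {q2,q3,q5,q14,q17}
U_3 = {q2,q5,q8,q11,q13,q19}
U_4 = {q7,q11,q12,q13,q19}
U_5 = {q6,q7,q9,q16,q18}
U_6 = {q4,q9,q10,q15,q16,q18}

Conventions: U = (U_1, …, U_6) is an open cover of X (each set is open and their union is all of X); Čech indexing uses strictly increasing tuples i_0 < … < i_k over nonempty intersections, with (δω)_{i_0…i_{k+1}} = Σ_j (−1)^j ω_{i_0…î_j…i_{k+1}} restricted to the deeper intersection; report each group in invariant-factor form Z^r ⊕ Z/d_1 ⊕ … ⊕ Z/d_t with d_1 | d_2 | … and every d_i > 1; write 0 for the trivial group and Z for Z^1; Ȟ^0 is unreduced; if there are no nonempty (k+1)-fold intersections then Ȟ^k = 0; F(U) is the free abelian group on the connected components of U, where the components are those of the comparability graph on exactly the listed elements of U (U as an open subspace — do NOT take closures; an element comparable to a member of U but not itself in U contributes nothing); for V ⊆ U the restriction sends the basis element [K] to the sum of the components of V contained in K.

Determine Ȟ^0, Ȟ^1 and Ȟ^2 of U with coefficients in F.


intersection data:
  U12={q3,q17} U16={q15} U23={q2,q5} U34={q11,q13,q19} U45={q7} U56={q9,q16,q18}
components per intersection:
  U1: {q1,q17} {q3} {q15}
  U2: {q2} {q3} {q5} {q14} {q17}
  U3: {q2} {q5} {q8} {q11,q19} {q13}
  U4: {q7} {q11,q19} {q12} {q13}
  U5: {q6,q16} {q7} {q9,q18}
  U6: {q4,q10} {q9,q18} {q15} {q16}
  U12: {q3} {q17}
  U16: {q15}
  U23: {q2} {q5}
  U34: {q11,q19} {q13}
  U45: {q7}
  U56: {q9,q18} {q16}
C dims 24,10; δ0: rk 10, SNF 1^10
Ȟ^0 = (24 − 10) − 0 = 14, so Ȟ^0 ≅ Z^14
Ȟ^1 = (10 − 0) − 10 = 0, so Ȟ^1 ≅ 0
Ȟ^2 = (0 − 0) − 0 = 0, so Ȟ^2 ≅ 0

Ȟ^0 ≅ Z^14,  Ȟ^1 ≅ 0,  Ȟ^2 ≅ 0


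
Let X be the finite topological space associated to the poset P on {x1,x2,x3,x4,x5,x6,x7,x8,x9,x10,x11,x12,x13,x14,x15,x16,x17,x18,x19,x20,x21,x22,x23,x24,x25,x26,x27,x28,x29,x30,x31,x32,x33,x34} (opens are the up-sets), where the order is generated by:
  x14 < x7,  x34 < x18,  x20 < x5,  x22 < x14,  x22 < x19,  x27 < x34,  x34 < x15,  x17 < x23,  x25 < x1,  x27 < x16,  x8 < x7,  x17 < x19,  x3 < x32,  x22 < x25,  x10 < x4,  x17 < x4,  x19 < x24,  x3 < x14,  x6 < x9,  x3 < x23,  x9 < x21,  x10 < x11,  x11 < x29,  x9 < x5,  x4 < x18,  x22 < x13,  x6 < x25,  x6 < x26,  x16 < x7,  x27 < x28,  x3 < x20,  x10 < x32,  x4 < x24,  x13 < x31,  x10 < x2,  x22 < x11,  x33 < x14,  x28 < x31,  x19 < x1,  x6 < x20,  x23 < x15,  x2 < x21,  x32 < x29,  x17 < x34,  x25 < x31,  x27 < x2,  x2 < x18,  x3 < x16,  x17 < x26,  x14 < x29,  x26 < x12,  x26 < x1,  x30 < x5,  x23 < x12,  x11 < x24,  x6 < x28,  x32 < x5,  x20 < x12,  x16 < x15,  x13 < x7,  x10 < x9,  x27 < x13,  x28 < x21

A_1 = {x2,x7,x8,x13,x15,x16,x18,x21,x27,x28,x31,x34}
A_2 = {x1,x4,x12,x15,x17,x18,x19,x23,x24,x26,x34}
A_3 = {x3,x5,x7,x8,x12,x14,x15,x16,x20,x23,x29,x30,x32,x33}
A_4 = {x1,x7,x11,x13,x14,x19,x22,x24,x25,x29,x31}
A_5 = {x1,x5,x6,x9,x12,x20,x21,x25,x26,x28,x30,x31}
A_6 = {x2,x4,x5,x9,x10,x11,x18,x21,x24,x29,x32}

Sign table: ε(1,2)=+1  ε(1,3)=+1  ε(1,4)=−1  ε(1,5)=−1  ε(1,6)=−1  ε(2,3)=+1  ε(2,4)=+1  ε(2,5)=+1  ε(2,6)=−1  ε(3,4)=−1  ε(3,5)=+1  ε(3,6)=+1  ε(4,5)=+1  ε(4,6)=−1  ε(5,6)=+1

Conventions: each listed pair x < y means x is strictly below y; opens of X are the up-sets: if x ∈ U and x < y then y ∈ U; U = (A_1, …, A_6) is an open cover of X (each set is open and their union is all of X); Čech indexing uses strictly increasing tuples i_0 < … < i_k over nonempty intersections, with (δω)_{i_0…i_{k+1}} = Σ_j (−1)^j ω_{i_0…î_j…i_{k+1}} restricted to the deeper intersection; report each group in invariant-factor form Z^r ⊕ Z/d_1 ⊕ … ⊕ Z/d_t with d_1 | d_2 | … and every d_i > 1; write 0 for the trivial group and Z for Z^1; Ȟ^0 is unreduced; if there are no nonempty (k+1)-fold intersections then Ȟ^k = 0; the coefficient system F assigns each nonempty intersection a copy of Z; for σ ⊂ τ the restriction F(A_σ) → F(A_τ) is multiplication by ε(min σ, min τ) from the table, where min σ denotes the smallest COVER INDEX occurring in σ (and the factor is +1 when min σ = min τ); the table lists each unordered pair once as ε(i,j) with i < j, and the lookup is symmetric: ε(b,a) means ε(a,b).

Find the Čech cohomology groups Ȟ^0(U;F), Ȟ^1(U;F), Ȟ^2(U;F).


nerve simplices:
  A12={x15,x18,x34} A13={x7,x8,x15,x16} A14={x7,x13,x31} A15={x21,x28,x31} A16={x2,x18,x21} A23={x12,x15,x23} A24={x1,x19,x24} A25={x1,x12,x26} A26={x4,x18,x24} A34={x7,x14,x29} A35={x5,x12,x20,x30} A36={x5,x29,x32} A45={x1,x25,x31} A46={x11,x24,x29} A56={x5,x9,x21}
  A123={x15} A126={x18} A134={x7} A145={x31} A156={x21} A235={x12} A245={x1} A246={x24} A346={x29} A356={x5}
C dims 6,15,10; δ0: rk 6, SNF 1^5·2; δ1: rk 9, SNF 1^9
degree 0: 6−6−0 = 0 → Ȟ^0 ≅ 0
degree 1: 15−9−6 = 0 plus torsion [2] → Ȟ^1 ≅ Z/2
degree 2: 10−0−9 = 1 → Ȟ^2 ≅ Z

Ȟ^0 ≅ 0,  Ȟ^1 ≅ Z/2,  Ȟ^2 ≅ Z


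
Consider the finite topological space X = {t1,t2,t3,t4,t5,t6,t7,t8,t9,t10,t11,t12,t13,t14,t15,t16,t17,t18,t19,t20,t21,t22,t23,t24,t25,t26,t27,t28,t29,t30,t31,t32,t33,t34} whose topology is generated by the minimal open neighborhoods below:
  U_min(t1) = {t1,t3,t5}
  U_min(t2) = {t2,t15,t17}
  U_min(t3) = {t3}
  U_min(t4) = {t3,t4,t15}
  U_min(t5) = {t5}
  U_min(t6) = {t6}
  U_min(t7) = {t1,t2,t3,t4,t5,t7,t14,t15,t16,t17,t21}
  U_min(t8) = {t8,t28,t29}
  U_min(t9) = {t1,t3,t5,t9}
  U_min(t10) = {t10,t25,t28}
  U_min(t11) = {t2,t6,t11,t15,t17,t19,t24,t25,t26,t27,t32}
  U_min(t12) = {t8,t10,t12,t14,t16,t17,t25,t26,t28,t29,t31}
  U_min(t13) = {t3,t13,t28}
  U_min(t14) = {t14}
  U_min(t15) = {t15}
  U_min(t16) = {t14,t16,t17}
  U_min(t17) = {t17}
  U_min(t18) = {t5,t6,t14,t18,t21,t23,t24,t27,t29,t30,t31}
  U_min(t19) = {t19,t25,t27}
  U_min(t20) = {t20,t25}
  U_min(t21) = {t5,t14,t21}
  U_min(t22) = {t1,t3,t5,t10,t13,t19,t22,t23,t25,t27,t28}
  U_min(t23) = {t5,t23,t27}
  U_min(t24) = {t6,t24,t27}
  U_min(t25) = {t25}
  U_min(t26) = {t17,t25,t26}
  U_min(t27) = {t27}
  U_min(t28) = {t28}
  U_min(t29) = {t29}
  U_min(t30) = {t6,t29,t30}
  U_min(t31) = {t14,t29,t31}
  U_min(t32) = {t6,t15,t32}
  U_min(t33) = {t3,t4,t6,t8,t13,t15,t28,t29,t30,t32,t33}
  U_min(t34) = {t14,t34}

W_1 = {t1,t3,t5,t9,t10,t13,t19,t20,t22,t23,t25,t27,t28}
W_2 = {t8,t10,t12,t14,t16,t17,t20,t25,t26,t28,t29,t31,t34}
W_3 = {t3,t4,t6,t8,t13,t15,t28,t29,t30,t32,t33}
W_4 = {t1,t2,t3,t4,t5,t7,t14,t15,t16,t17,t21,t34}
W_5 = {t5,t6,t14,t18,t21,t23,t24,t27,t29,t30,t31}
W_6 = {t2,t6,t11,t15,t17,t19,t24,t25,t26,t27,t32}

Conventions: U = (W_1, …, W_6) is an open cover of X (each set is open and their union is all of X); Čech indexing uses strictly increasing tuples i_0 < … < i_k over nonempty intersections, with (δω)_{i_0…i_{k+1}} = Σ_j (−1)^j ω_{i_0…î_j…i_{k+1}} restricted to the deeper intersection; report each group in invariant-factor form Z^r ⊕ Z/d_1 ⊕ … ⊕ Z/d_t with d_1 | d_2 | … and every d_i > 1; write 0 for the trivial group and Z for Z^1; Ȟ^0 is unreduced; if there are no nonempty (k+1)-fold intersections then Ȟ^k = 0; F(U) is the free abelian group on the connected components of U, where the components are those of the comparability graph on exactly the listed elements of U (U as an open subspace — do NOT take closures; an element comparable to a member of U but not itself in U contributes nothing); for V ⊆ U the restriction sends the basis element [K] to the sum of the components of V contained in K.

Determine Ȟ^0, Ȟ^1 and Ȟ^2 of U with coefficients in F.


Ȟ^0(U;F) ≅ Z, Ȟ^1(U;F) ≅ 0 and Ȟ^2(U;F) ≅ Z/2

nonempty intersections:
  W12={t10,t20,t25,t28} W13={t3,t13,t28} W14={t1,t3,t5} W15={t5,t23,t27} W16={t19,t25,t27} W23={t8,t28,t29} W24={t14,t16,t17,t34} W25={t14,t29,t31} W26={t17,t25,t26} W34={t3,t4,t15} W35={t6,t29,t30} W36={t6,t15,t32} W45={t5,t14,t21} W46={t2,t15,t17} W56={t6,t24,t27}
  W123={t28} W126={t25} W134={t3} W145={t5} W156={t27} W235={t29} W245={t14} W246={t17} W346={t15} W356={t6}
components per intersection:
  W1: {t1,t3,t5,t9,t10,t13,t19,t20,t22,t23,t25,t27,t28}
  W2: {t8,t10,t12,t14,t16,t17,t20,t25,t26,t28,t29,t31,t34}
  W3: {t3,t4,t6,t8,t13,t15,t28,t29,t30,t32,t33}
  W4: {t1,t2,t3,t4,t5,t7,t14,t15,t16,t17,t21,t34}
  W5: {t5,t6,t14,t18,t21,t23,t24,t27,t29,t30,t31}
  W6: {t2,t6,t11,t15,t17,t19,t24,t25,t26,t27,t32}
  W12: {t10,t20,t25,t28}
  W13: {t3,t13,t28}
  W14: {t1,t3,t5}
  W15: {t5,t23,t27}
  W16: {t19,t25,t27}
  W23: {t8,t28,t29}
  W24: {t14,t16,t17,t34}
  W25: {t14,t29,t31}
  W26: {t17,t25,t26}
  W34: {t3,t4,t15}
  W35: {t6,t29,t30}
  W36: {t6,t15,t32}
  W45: {t5,t14,t21}
  W46: {t2,t15,t17}
  W56: {t6,t24,t27}
  W123: {t28}
  W126: {t25}
  W134: {t3}
  W145: {t5}
  W156: {t27}
  W235: {t29}
  W245: {t14}
  W246: {t17}
  W346: {t15}
  W356: {t6}
C dims 6,15,10; δ0: rk 5, SNF 1^5; δ1: rk 10, SNF 1^9·2
Ȟ^0: (6−5)−0=1 ⇒ Z
Ȟ^1: (15−10)−5=0 ⇒ 0
Ȟ^2: (10−0)−10=0 plus torsion [2] ⇒ Z/2


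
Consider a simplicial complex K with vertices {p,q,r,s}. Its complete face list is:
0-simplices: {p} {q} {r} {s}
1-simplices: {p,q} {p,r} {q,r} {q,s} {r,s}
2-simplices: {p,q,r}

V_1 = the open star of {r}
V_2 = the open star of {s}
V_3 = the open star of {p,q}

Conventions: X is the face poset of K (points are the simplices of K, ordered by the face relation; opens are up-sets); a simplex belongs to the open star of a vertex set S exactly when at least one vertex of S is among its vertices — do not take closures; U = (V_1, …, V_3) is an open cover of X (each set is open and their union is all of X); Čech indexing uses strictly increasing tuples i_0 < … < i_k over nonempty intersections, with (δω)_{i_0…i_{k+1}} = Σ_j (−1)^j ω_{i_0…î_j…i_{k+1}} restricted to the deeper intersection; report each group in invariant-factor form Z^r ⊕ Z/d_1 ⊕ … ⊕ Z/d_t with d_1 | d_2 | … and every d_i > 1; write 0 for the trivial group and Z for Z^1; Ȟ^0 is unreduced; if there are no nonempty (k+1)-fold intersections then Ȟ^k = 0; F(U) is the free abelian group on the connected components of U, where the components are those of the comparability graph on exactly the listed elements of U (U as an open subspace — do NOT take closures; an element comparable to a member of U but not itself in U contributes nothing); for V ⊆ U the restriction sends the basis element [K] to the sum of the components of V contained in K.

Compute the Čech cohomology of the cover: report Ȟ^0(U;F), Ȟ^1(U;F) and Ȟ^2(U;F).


nonempty overlaps:
  V1={{r},{p,r},{q,r},{r,s},{p,q,r}} V2={{s},{q,s},{r,s}} V3={{p},{q},{p,q},{p,r},{q,r},{q,s},{p,q,r}}
  V12={{r,s}} V13={{p,r},{q,r},{p,q,r}} V23={{q,s}}
components per intersection:
  V1: {{r},{p,r},{q,r},{r,s},{p,q,r}}
  V2: {{s},{q,s},{r,s}}
  V3: {{p},{q},{p,q},{p,r},{q,r},{q,s},{p,q,r}}
  V12: {{r,s}}
  V13: {{p,r},{q,r},{p,q,r}}
  V23: {{q,s}}
C dims 3,3; δ0: rk 2, SNF 1^2
degree 0: 3−2−0 = 1 → Ȟ^0 ≅ Z
degree 1: 3−0−2 = 1 → Ȟ^1 ≅ Z
degree 2: 0−0−0 = 0 → Ȟ^2 ≅ 0

Ȟ^0(U;F) ≅ Z, Ȟ^1(U;F) ≅ Z, Ȟ^2(U;F) ≅ 0


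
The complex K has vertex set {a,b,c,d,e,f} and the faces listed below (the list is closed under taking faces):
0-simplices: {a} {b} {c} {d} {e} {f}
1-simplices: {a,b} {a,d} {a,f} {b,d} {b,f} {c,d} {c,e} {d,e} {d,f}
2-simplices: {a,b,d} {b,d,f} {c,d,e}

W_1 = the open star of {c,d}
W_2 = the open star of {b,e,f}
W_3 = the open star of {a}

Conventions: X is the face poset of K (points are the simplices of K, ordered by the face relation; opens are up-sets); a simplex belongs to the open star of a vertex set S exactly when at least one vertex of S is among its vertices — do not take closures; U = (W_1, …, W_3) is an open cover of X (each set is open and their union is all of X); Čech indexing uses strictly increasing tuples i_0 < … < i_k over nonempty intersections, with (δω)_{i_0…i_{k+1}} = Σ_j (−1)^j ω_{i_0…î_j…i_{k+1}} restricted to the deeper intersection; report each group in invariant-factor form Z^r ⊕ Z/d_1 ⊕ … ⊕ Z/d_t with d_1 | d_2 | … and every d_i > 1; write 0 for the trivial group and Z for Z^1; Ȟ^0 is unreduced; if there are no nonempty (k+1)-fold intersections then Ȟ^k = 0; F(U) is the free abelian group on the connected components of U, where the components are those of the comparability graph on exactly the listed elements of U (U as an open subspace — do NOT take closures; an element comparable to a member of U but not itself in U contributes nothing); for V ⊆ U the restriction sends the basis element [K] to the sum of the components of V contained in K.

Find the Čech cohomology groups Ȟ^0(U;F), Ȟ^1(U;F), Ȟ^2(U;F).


Ȟ^0(U;F) ≅ Z,  Ȟ^1(U;F) ≅ Z,  Ȟ^2(U;F) ≅ 0

nerve simplices:
  W1={{c},{d},{a,d},{b,d},{c,d},{c,e},{d,e},{d,f},{a,b,d},{b,d,f},{c,d,e}} W2={{b},{e},{f},{a,b},{a,f},{b,d},{b,f},{c,e},{d,e},{d,f},{a,b,d},{b,d,f},{c,d,e}} W3={{a},{a,b},{a,d},{a,f},{a,b,d}}
  W12={{b,d},{c,e},{d,e},{d,f},{a,b,d},{b,d,f},{c,d,e}} W13={{a,d},{a,b,d}} W23={{a,b},{a,f},{a,b,d}}
  W123={{a,b,d}}
components per intersection:
  W1: {{c},{d},{a,d},{b,d},{c,d},{c,e},{d,e},{d,f},{a,b,d},{b,d,f},{c,d,e}}
  W2: {{b},{f},{a,b},{a,f},{b,d},{b,f},{d,f},{a,b,d},{b,d,f}} {{e},{c,e},{d,e},{c,d,e}}
  W3: {{a},{a,b},{a,d},{a,f},{a,b,d}}
  W12: {{b,d},{d,f},{a,b,d},{b,d,f}} {{c,e},{d,e},{c,d,e}}
  W13: {{a,d},{a,b,d}}
  W23: {{a,b},{a,b,d}} {{a,f}}
  W123: {{a,b,d}}
C dims 4,5,1; δ0: rk 3, SNF 1^3; δ1: rk 1, SNF 1^1
degree 0: 4−3−0 = 1 → Ȟ^0 ≅ Z
degree 1: 5−1−3 = 1 → Ȟ^1 ≅ Z
degree 2: 1−0−1 = 0 → Ȟ^2 ≅ 0


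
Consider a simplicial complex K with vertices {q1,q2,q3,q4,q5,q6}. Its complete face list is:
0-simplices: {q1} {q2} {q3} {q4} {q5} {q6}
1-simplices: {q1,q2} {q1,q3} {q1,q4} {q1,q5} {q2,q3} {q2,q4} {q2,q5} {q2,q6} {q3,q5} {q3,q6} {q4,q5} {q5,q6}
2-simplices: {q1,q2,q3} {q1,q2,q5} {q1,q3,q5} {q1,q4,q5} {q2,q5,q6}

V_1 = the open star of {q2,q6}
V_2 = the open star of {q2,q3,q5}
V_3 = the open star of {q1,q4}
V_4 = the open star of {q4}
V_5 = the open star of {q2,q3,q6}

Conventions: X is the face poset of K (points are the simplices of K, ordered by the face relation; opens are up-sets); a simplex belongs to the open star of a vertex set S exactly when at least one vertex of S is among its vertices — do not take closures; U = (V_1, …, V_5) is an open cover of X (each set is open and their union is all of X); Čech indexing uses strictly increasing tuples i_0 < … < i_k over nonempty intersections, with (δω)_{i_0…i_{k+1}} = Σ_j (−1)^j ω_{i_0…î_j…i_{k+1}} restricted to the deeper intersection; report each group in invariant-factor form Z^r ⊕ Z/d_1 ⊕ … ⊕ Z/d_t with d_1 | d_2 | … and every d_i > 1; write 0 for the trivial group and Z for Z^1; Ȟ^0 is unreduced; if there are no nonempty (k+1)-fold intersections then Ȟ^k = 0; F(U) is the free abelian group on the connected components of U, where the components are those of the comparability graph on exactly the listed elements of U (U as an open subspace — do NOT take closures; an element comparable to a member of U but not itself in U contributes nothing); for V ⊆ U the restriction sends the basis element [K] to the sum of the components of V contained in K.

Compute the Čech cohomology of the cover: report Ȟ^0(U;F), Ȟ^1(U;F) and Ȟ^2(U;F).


Ȟ^0 = Z; Ȟ^1 = Z; Ȟ^2 = 0

cover nerve:
  V1={{q2},{q6},{q1,q2},{q2,q3},{q2,q4},{q2,q5},{q2,q6},{q3,q6},{q5,q6},{q1,q2,q3},{q1,q2,q5},{q2,q5,q6}} V2={{q2},{q3},{q5},{q1,q2},{q1,q3},{q1,q5},{q2,q3},{q2,q4},{q2,q5},{q2,q6},{q3,q5},{q3,q6},{q4,q5},{q5,q6},{q1,q2,q3},{q1,q2,q5},{q1,q3,q5},{q1,q4,q5},{q2,q5,q6}} V3={{q1},{q4},{q1,q2},{q1,q3},{q1,q4},{q1,q5},{q2,q4},{q4,q5},{q1,q2,q3},{q1,q2,q5},{q1,q3,q5},{q1,q4,q5}} V4={{q4},{q1,q4},{q2,q4},{q4,q5},{q1,q4,q5}} V5={{q2},{q3},{q6},{q1,q2},{q1,q3},{q2,q3},{q2,q4},{q2,q5},{q2,q6},{q3,q5},{q3,q6},{q5,q6},{q1,q2,q3},{q1,q2,q5},{q1,q3,q5},{q2,q5,q6}}
  V12={{q2},{q1,q2},{q2,q3},{q2,q4},{q2,q5},{q2,q6},{q3,q6},{q5,q6},{q1,q2,q3},{q1,q2,q5},{q2,q5,q6}} V13={{q1,q2},{q2,q4},{q1,q2,q3},{q1,q2,q5}} V14={{q2,q4}} V15={{q2},{q6},{q1,q2},{q2,q3},{q2,q4},{q2,q5},{q2,q6},{q3,q6},{q5,q6},{q1,q2,q3},{q1,q2,q5},{q2,q5,q6}} V23={{q1,q2},{q1,q3},{q1,q5},{q2,q4},{q4,q5},{q1,q2,q3},{q1,q2,q5},{q1,q3,q5},{q1,q4,q5}} V24={{q2,q4},{q4,q5},{q1,q4,q5}} V25={{q2},{q3},{q1,q2},{q1,q3},{q2,q3},{q2,q4},{q2,q5},{q2,q6},{q3,q5},{q3,q6},{q5,q6},{q1,q2,q3},{q1,q2,q5},{q1,q3,q5},{q2,q5,q6}} V34={{q4},{q1,q4},{q2,q4},{q4,q5},{q1,q4,q5}} V35={{q1,q2},{q1,q3},{q2,q4},{q1,q2,q3},{q1,q2,q5},{q1,q3,q5}} V45={{q2,q4}}
  V123={{q1,q2},{q2,q4},{q1,q2,q3},{q1,q2,q5}} V124={{q2,q4}} V125={{q2},{q1,q2},{q2,q3},{q2,q4},{q2,q5},{q2,q6},{q3,q6},{q5,q6},{q1,q2,q3},{q1,q2,q5},{q2,q5,q6}} V134={{q2,q4}} V135={{q1,q2},{q2,q4},{q1,q2,q3},{q1,q2,q5}} V145={{q2,q4}} V234={{q2,q4},{q4,q5},{q1,q4,q5}} V235={{q1,q2},{q1,q3},{q2,q4},{q1,q2,q3},{q1,q2,q5},{q1,q3,q5}} V245={{q2,q4}} V345={{q2,q4}}
  V1234={{q2,q4}} V1235={{q1,q2},{q2,q4},{q1,q2,q3},{q1,q2,q5}} V1245={{q2,q4}} V1345={{q2,q4}} V2345={{q2,q4}}
  V12345={{q2,q4}}
components per intersection:
  V1: {{q2},{q6},{q1,q2},{q2,q3},{q2,q4},{q2,q5},{q2,q6},{q3,q6},{q5,q6},{q1,q2,q3},{q1,q2,q5},{q2,q5,q6}}
  V2: {{q2},{q3},{q5},{q1,q2},{q1,q3},{q1,q5},{q2,q3},{q2,q4},{q2,q5},{q2,q6},{q3,q5},{q3,q6},{q4,q5},{q5,q6},{q1,q2,q3},{q1,q2,q5},{q1,q3,q5},{q1,q4,q5},{q2,q5,q6}}
  V3: {{q1},{q4},{q1,q2},{q1,q3},{q1,q4},{q1,q5},{q2,q4},{q4,q5},{q1,q2,q3},{q1,q2,q5},{q1,q3,q5},{q1,q4,q5}}
  V4: {{q4},{q1,q4},{q2,q4},{q4,q5},{q1,q4,q5}}
  V5: {{q2},{q3},{q6},{q1,q2},{q1,q3},{q2,q3},{q2,q4},{q2,q5},{q2,q6},{q3,q5},{q3,q6},{q5,q6},{q1,q2,q3},{q1,q2,q5},{q1,q3,q5},{q2,q5,q6}}
  V12: {{q2},{q1,q2},{q2,q3},{q2,q4},{q2,q5},{q2,q6},{q5,q6},{q1,q2,q3},{q1,q2,q5},{q2,q5,q6}} {{q3,q6}}
  V13: {{q1,q2},{q1,q2,q3},{q1,q2,q5}} {{q2,q4}}
  V14: {{q2,q4}}
  V15: {{q2},{q6},{q1,q2},{q2,q3},{q2,q4},{q2,q5},{q2,q6},{q3,q6},{q5,q6},{q1,q2,q3},{q1,q2,q5},{q2,q5,q6}}
  V23: {{q1,q2},{q1,q3},{q1,q5},{q4,q5},{q1,q2,q3},{q1,q2,q5},{q1,q3,q5},{q1,q4,q5}} {{q2,q4}}
  V24: {{q2,q4}} {{q4,q5},{q1,q4,q5}}
  V25: {{q2},{q3},{q1,q2},{q1,q3},{q2,q3},{q2,q4},{q2,q5},{q2,q6},{q3,q5},{q3,q6},{q5,q6},{q1,q2,q3},{q1,q2,q5},{q1,q3,q5},{q2,q5,q6}}
  V34: {{q4},{q1,q4},{q2,q4},{q4,q5},{q1,q4,q5}}
  V35: {{q1,q2},{q1,q3},{q1,q2,q3},{q1,q2,q5},{q1,q3,q5}} {{q2,q4}}
  V45: {{q2,q4}}
  V123: {{q1,q2},{q1,q2,q3},{q1,q2,q5}} {{q2,q4}}
  V124: {{q2,q4}}
  V125: {{q2},{q1,q2},{q2,q3},{q2,q4},{q2,q5},{q2,q6},{q5,q6},{q1,q2,q3},{q1,q2,q5},{q2,q5,q6}} {{q3,q6}}
  V134: {{q2,q4}}
  V135: {{q1,q2},{q1,q2,q3},{q1,q2,q5}} {{q2,q4}}
  V145: {{q2,q4}}
  V234: {{q2,q4}} {{q4,q5},{q1,q4,q5}}
  V235: {{q1,q2},{q1,q3},{q1,q2,q3},{q1,q2,q5},{q1,q3,q5}} {{q2,q4}}
  V245: {{q2,q4}}
  V345: {{q2,q4}}
  V1234: {{q2,q4}}
  V1235: {{q1,q2},{q1,q2,q3},{q1,q2,q5}} {{q2,q4}}
  V1245: {{q2,q4}}
  V1345: {{q2,q4}}
  V2345: {{q2,q4}}
  V12345: {{q2,q4}}
C dims 5,15,15,6; δ0: rk 4, SNF 1^4; δ1: rk 10, SNF 1^10; δ2: rk 5, SNF 1^5
Ȟ^0: (5−4)−0=1 ⇒ Z
Ȟ^1: (15−10)−4=1 ⇒ Z
Ȟ^2: (15−5)−10=0 ⇒ 0


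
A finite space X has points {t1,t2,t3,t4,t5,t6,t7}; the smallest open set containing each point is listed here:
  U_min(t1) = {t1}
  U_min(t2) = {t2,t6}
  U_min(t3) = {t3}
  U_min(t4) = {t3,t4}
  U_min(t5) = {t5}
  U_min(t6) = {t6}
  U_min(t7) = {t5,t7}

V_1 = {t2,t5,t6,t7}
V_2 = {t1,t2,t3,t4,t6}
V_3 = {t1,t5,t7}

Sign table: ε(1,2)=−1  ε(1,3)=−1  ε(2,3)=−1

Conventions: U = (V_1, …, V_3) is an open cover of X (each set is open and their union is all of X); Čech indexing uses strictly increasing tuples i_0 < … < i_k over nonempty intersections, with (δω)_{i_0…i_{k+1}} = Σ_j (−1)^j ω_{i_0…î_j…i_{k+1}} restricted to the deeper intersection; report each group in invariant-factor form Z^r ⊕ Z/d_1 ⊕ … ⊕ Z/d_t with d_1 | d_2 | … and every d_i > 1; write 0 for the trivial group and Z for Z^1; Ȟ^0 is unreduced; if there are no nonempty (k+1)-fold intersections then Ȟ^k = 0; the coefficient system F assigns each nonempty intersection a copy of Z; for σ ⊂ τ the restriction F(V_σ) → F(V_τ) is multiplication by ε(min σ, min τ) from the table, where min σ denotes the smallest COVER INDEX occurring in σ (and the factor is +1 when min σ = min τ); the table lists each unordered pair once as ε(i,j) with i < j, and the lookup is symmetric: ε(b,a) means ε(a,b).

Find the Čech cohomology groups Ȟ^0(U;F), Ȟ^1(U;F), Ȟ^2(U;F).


nerve simplices:
  V12={t2,t6} V13={t5,t7} V23={t1}
C dims 3,3; δ0: rk 3, SNF 1^2·2
degree 0: 3−3−0 = 0 → Ȟ^0 ≅ 0
degree 1: 3−0−3 = 0 plus torsion [2] → Ȟ^1 ≅ Z/2
degree 2: 0−0−0 = 0 → Ȟ^2 ≅ 0

Ȟ^0 ≅ 0, Ȟ^1 ≅ Z/2, Ȟ^2 ≅ 0


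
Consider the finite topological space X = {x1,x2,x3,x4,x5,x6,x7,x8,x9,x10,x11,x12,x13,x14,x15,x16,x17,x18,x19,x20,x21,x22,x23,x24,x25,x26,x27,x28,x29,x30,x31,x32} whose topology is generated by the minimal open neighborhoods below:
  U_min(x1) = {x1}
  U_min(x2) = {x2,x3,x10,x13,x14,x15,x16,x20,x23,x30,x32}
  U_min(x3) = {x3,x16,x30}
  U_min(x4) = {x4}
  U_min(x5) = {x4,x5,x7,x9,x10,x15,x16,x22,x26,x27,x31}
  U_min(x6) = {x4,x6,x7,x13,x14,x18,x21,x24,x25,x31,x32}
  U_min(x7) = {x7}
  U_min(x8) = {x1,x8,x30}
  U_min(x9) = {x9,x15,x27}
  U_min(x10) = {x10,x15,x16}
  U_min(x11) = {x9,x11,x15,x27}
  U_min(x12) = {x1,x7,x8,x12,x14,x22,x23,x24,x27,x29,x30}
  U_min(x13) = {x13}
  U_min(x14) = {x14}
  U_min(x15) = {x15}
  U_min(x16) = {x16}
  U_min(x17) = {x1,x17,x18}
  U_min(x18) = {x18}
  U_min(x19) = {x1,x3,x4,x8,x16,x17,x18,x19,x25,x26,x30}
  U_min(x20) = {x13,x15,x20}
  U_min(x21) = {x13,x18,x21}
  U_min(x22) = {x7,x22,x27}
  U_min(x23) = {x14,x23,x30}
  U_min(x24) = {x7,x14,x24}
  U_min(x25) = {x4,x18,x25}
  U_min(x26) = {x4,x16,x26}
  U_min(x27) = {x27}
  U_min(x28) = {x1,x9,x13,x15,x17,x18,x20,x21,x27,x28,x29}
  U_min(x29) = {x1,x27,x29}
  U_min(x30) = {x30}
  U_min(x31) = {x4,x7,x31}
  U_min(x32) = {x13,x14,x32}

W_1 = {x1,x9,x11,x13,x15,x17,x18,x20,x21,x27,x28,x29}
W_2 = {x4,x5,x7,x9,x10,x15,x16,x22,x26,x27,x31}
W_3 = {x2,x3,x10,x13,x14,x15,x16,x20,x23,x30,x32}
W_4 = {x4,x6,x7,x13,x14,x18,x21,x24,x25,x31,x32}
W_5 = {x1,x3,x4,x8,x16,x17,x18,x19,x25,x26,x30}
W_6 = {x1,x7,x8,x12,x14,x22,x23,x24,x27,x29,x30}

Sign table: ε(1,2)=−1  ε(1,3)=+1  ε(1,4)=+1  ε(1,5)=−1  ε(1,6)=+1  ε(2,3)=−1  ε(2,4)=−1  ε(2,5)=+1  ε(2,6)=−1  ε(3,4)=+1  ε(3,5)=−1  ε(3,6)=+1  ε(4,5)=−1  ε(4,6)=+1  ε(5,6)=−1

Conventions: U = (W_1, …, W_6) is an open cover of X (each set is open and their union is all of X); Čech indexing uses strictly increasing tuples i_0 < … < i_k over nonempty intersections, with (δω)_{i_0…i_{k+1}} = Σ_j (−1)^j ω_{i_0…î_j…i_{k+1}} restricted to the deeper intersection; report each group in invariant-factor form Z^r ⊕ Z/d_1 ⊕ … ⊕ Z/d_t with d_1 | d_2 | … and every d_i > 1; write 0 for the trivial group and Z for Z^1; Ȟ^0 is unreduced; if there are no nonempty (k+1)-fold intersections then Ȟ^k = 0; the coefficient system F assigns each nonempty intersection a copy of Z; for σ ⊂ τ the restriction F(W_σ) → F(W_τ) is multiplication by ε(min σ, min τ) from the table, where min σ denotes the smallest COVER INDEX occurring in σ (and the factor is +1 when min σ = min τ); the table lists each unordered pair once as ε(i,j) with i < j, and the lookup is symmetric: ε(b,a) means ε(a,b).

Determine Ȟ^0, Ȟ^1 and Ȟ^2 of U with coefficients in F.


Ȟ^0 ≅ Z,  Ȟ^1 ≅ 0,  Ȟ^2 ≅ Z/2

nerve simplices:
  W12={x9,x15,x27} W13={x13,x15,x20} W14={x13,x18,x21} W15={x1,x17,x18} W16={x1,x27,x29} W23={x10,x15,x16} W24={x4,x7,x31} W25={x4,x16,x26} W26={x7,x22,x27} W34={x13,x14,x32} W35={x3,x16,x30} W36={x14,x23,x30} W45={x4,x18,x25} W46={x7,x14,x24} W56={x1,x8,x30}
  W123={x15} W126={x27} W134={x13} W145={x18} W156={x1} W235={x16} W245={x4} W246={x7} W346={x14} W356={x30}
C dims 6,15,10; δ0: rk 5, SNF 1^5; δ1: rk 10, SNF 1^9·2
degree 0: 6−5−0 = 1 → Ȟ^0 ≅ Z
degree 1: 15−10−5 = 0 → Ȟ^1 ≅ 0
degree 2: 10−0−10 = 0 plus torsion [2] → Ȟ^2 ≅ Z/2


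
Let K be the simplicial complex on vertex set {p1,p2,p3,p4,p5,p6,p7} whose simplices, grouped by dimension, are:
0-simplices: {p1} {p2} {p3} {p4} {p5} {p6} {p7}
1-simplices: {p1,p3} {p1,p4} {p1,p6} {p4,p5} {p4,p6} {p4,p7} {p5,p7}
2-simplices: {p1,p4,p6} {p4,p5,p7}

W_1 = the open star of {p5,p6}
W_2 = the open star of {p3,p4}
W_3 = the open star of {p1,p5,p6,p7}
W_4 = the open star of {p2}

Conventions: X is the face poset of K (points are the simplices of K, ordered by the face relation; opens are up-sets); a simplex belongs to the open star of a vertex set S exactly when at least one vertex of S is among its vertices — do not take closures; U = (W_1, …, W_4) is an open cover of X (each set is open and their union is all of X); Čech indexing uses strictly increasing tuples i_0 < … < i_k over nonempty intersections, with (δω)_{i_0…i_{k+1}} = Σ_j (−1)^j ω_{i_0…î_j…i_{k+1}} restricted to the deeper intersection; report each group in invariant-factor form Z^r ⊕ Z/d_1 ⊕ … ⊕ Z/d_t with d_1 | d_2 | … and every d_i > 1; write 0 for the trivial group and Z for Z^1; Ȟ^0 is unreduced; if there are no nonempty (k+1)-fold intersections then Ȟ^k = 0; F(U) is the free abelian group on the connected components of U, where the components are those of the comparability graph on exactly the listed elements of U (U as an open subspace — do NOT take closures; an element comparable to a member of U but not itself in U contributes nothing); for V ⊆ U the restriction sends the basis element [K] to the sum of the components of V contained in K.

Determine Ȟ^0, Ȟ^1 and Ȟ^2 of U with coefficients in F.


nerve of the cover:
  W1={{p5},{p6},{p1,p6},{p4,p5},{p4,p6},{p5,p7},{p1,p4,p6},{p4,p5,p7}} W2={{p3},{p4},{p1,p3},{p1,p4},{p4,p5},{p4,p6},{p4,p7},{p1,p4,p6},{p4,p5,p7}} W3={{p1},{p5},{p6},{p7},{p1,p3},{p1,p4},{p1,p6},{p4,p5},{p4,p6},{p4,p7},{p5,p7},{p1,p4,p6},{p4,p5,p7}} W4={{p2}}
  W12={{p4,p5},{p4,p6},{p1,p4,p6},{p4,p5,p7}} W13={{p5},{p6},{p1,p6},{p4,p5},{p4,p6},{p5,p7},{p1,p4,p6},{p4,p5,p7}} W23={{p1,p3},{p1,p4},{p4,p5},{p4,p6},{p4,p7},{p1,p4,p6},{p4,p5,p7}}
  W123={{p4,p5},{p4,p6},{p1,p4,p6},{p4,p5,p7}}
components per intersection:
  W1: {{p5},{p4,p5},{p5,p7},{p4,p5,p7}} {{p6},{p1,p6},{p4,p6},{p1,p4,p6}}
  W2: {{p3},{p1,p3}} {{p4},{p1,p4},{p4,p5},{p4,p6},{p4,p7},{p1,p4,p6},{p4,p5,p7}}
  W3: {{p1},{p6},{p1,p3},{p1,p4},{p1,p6},{p4,p6},{p1,p4,p6}} {{p5},{p7},{p4,p5},{p4,p7},{p5,p7},{p4,p5,p7}}
  W4: {{p2}}
  W12: {{p4,p5},{p4,p5,p7}} {{p4,p6},{p1,p4,p6}}
  W13: {{p5},{p4,p5},{p5,p7},{p4,p5,p7}} {{p6},{p1,p6},{p4,p6},{p1,p4,p6}}
  W23: {{p1,p3}} {{p1,p4},{p4,p6},{p1,p4,p6}} {{p4,p5},{p4,p7},{p4,p5,p7}}
  W123: {{p4,p5},{p4,p5,p7}} {{p4,p6},{p1,p4,p6}}
C dims 7,7,2; δ0: rk 5, SNF 1^5; δ1: rk 2, SNF 1^2
Ȟ^0 = (7 − 5) − 0 = 2, so Ȟ^0 ≅ Z^2
Ȟ^1 = (7 − 2) − 5 = 0, so Ȟ^1 ≅ 0
Ȟ^2 = (2 − 0) − 2 = 0, so Ȟ^2 ≅ 0

Ȟ^0(U;F) ≅ Z^2; Ȟ^1(U;F) ≅ 0; Ȟ^2(U;F) ≅ 0


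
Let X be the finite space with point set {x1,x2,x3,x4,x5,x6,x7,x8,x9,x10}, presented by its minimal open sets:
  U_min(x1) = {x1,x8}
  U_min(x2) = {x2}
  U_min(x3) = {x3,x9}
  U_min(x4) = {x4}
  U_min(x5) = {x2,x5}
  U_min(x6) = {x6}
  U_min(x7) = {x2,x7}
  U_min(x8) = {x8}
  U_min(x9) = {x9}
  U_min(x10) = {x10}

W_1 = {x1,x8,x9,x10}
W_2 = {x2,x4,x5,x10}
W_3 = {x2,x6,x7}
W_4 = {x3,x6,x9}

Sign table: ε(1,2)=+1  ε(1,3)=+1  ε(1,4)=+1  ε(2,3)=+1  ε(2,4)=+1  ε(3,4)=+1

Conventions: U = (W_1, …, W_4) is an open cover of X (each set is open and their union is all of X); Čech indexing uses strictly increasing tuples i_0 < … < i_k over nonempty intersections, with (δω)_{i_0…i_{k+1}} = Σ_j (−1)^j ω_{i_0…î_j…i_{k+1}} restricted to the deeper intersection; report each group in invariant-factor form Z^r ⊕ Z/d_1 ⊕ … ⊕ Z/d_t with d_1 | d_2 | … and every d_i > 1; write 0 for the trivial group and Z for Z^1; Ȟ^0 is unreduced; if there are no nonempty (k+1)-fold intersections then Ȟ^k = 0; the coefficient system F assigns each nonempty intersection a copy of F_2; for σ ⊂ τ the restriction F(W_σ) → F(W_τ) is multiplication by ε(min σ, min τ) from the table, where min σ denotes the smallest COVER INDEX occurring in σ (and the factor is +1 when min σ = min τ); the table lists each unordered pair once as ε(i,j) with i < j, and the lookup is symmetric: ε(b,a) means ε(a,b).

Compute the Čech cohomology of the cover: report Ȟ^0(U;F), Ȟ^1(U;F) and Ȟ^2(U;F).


Ȟ^0 ≅ Z/2, Ȟ^1 ≅ Z/2, Ȟ^2 ≅ 0

nerve of the cover:
  W12={x10} W14={x9} W23={x2} W34={x6}
C dims 4,4; δ0: rk_F2 3
Ȟ^0 = (4 − 3) − 0 = 1, so Ȟ^0 ≅ Z/2
Ȟ^1 = (4 − 0) − 3 = 1, so Ȟ^1 ≅ Z/2
Ȟ^2 = (0 − 0) − 0 = 0, so Ȟ^2 ≅ 0
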